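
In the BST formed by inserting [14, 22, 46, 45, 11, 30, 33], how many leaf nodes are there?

Tree built from: [14, 22, 46, 45, 11, 30, 33]
Tree (level-order array): [14, 11, 22, None, None, None, 46, 45, None, 30, None, None, 33]
Rule: A leaf has 0 children.
Per-node child counts:
  node 14: 2 child(ren)
  node 11: 0 child(ren)
  node 22: 1 child(ren)
  node 46: 1 child(ren)
  node 45: 1 child(ren)
  node 30: 1 child(ren)
  node 33: 0 child(ren)
Matching nodes: [11, 33]
Count of leaf nodes: 2


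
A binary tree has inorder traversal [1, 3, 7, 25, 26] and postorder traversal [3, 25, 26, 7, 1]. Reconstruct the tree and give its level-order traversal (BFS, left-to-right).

Inorder:   [1, 3, 7, 25, 26]
Postorder: [3, 25, 26, 7, 1]
Algorithm: postorder visits root last, so walk postorder right-to-left;
each value is the root of the current inorder slice — split it at that
value, recurse on the right subtree first, then the left.
Recursive splits:
  root=1; inorder splits into left=[], right=[3, 7, 25, 26]
  root=7; inorder splits into left=[3], right=[25, 26]
  root=26; inorder splits into left=[25], right=[]
  root=25; inorder splits into left=[], right=[]
  root=3; inorder splits into left=[], right=[]
Reconstructed level-order: [1, 7, 3, 26, 25]


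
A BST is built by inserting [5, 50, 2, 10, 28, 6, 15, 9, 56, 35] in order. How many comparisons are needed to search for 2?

Search path for 2: 5 -> 2
Found: True
Comparisons: 2


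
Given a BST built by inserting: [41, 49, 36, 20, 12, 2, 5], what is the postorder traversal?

Tree insertion order: [41, 49, 36, 20, 12, 2, 5]
Tree (level-order array): [41, 36, 49, 20, None, None, None, 12, None, 2, None, None, 5]
Postorder traversal: [5, 2, 12, 20, 36, 49, 41]


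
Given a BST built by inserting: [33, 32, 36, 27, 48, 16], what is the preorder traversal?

Tree insertion order: [33, 32, 36, 27, 48, 16]
Tree (level-order array): [33, 32, 36, 27, None, None, 48, 16]
Preorder traversal: [33, 32, 27, 16, 36, 48]


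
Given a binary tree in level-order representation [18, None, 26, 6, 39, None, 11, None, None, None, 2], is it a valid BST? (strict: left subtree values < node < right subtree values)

Level-order array: [18, None, 26, 6, 39, None, 11, None, None, None, 2]
Validate using subtree bounds (lo, hi): at each node, require lo < value < hi,
then recurse left with hi=value and right with lo=value.
Preorder trace (stopping at first violation):
  at node 18 with bounds (-inf, +inf): OK
  at node 26 with bounds (18, +inf): OK
  at node 6 with bounds (18, 26): VIOLATION
Node 6 violates its bound: not (18 < 6 < 26).
Result: Not a valid BST


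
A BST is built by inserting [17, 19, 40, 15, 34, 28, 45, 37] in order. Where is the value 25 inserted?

Starting tree (level order): [17, 15, 19, None, None, None, 40, 34, 45, 28, 37]
Insertion path: 17 -> 19 -> 40 -> 34 -> 28
Result: insert 25 as left child of 28
Final tree (level order): [17, 15, 19, None, None, None, 40, 34, 45, 28, 37, None, None, 25]


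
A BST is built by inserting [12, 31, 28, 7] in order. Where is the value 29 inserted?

Starting tree (level order): [12, 7, 31, None, None, 28]
Insertion path: 12 -> 31 -> 28
Result: insert 29 as right child of 28
Final tree (level order): [12, 7, 31, None, None, 28, None, None, 29]


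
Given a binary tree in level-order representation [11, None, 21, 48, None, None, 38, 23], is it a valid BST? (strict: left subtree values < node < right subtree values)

Level-order array: [11, None, 21, 48, None, None, 38, 23]
Validate using subtree bounds (lo, hi): at each node, require lo < value < hi,
then recurse left with hi=value and right with lo=value.
Preorder trace (stopping at first violation):
  at node 11 with bounds (-inf, +inf): OK
  at node 21 with bounds (11, +inf): OK
  at node 48 with bounds (11, 21): VIOLATION
Node 48 violates its bound: not (11 < 48 < 21).
Result: Not a valid BST


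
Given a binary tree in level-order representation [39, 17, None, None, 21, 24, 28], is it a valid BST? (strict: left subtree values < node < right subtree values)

Level-order array: [39, 17, None, None, 21, 24, 28]
Validate using subtree bounds (lo, hi): at each node, require lo < value < hi,
then recurse left with hi=value and right with lo=value.
Preorder trace (stopping at first violation):
  at node 39 with bounds (-inf, +inf): OK
  at node 17 with bounds (-inf, 39): OK
  at node 21 with bounds (17, 39): OK
  at node 24 with bounds (17, 21): VIOLATION
Node 24 violates its bound: not (17 < 24 < 21).
Result: Not a valid BST


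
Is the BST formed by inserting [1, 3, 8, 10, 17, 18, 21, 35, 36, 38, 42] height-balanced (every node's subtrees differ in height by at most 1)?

Tree (level-order array): [1, None, 3, None, 8, None, 10, None, 17, None, 18, None, 21, None, 35, None, 36, None, 38, None, 42]
Definition: a tree is height-balanced if, at every node, |h(left) - h(right)| <= 1 (empty subtree has height -1).
Bottom-up per-node check:
  node 42: h_left=-1, h_right=-1, diff=0 [OK], height=0
  node 38: h_left=-1, h_right=0, diff=1 [OK], height=1
  node 36: h_left=-1, h_right=1, diff=2 [FAIL (|-1-1|=2 > 1)], height=2
  node 35: h_left=-1, h_right=2, diff=3 [FAIL (|-1-2|=3 > 1)], height=3
  node 21: h_left=-1, h_right=3, diff=4 [FAIL (|-1-3|=4 > 1)], height=4
  node 18: h_left=-1, h_right=4, diff=5 [FAIL (|-1-4|=5 > 1)], height=5
  node 17: h_left=-1, h_right=5, diff=6 [FAIL (|-1-5|=6 > 1)], height=6
  node 10: h_left=-1, h_right=6, diff=7 [FAIL (|-1-6|=7 > 1)], height=7
  node 8: h_left=-1, h_right=7, diff=8 [FAIL (|-1-7|=8 > 1)], height=8
  node 3: h_left=-1, h_right=8, diff=9 [FAIL (|-1-8|=9 > 1)], height=9
  node 1: h_left=-1, h_right=9, diff=10 [FAIL (|-1-9|=10 > 1)], height=10
Node 36 violates the condition: |-1 - 1| = 2 > 1.
Result: Not balanced


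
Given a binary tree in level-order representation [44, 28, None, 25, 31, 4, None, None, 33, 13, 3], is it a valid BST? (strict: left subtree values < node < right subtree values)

Level-order array: [44, 28, None, 25, 31, 4, None, None, 33, 13, 3]
Validate using subtree bounds (lo, hi): at each node, require lo < value < hi,
then recurse left with hi=value and right with lo=value.
Preorder trace (stopping at first violation):
  at node 44 with bounds (-inf, +inf): OK
  at node 28 with bounds (-inf, 44): OK
  at node 25 with bounds (-inf, 28): OK
  at node 4 with bounds (-inf, 25): OK
  at node 13 with bounds (-inf, 4): VIOLATION
Node 13 violates its bound: not (-inf < 13 < 4).
Result: Not a valid BST


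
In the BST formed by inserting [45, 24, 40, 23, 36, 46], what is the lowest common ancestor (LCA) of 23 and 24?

Tree insertion order: [45, 24, 40, 23, 36, 46]
Tree (level-order array): [45, 24, 46, 23, 40, None, None, None, None, 36]
In a BST, the LCA of p=23, q=24 is the first node v on the
root-to-leaf path with p <= v <= q (go left if both < v, right if both > v).
Walk from root:
  at 45: both 23 and 24 < 45, go left
  at 24: 23 <= 24 <= 24, this is the LCA
LCA = 24


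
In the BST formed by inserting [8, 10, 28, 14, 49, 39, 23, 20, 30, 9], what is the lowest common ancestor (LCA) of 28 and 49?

Tree insertion order: [8, 10, 28, 14, 49, 39, 23, 20, 30, 9]
Tree (level-order array): [8, None, 10, 9, 28, None, None, 14, 49, None, 23, 39, None, 20, None, 30]
In a BST, the LCA of p=28, q=49 is the first node v on the
root-to-leaf path with p <= v <= q (go left if both < v, right if both > v).
Walk from root:
  at 8: both 28 and 49 > 8, go right
  at 10: both 28 and 49 > 10, go right
  at 28: 28 <= 28 <= 49, this is the LCA
LCA = 28


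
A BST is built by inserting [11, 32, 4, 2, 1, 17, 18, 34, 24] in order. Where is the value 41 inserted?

Starting tree (level order): [11, 4, 32, 2, None, 17, 34, 1, None, None, 18, None, None, None, None, None, 24]
Insertion path: 11 -> 32 -> 34
Result: insert 41 as right child of 34
Final tree (level order): [11, 4, 32, 2, None, 17, 34, 1, None, None, 18, None, 41, None, None, None, 24]


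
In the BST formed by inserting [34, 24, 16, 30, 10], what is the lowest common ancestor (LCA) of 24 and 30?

Tree insertion order: [34, 24, 16, 30, 10]
Tree (level-order array): [34, 24, None, 16, 30, 10]
In a BST, the LCA of p=24, q=30 is the first node v on the
root-to-leaf path with p <= v <= q (go left if both < v, right if both > v).
Walk from root:
  at 34: both 24 and 30 < 34, go left
  at 24: 24 <= 24 <= 30, this is the LCA
LCA = 24


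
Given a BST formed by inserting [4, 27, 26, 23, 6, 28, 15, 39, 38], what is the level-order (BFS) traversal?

Tree insertion order: [4, 27, 26, 23, 6, 28, 15, 39, 38]
Tree (level-order array): [4, None, 27, 26, 28, 23, None, None, 39, 6, None, 38, None, None, 15]
BFS from the root, enqueuing left then right child of each popped node:
  queue [4] -> pop 4, enqueue [27], visited so far: [4]
  queue [27] -> pop 27, enqueue [26, 28], visited so far: [4, 27]
  queue [26, 28] -> pop 26, enqueue [23], visited so far: [4, 27, 26]
  queue [28, 23] -> pop 28, enqueue [39], visited so far: [4, 27, 26, 28]
  queue [23, 39] -> pop 23, enqueue [6], visited so far: [4, 27, 26, 28, 23]
  queue [39, 6] -> pop 39, enqueue [38], visited so far: [4, 27, 26, 28, 23, 39]
  queue [6, 38] -> pop 6, enqueue [15], visited so far: [4, 27, 26, 28, 23, 39, 6]
  queue [38, 15] -> pop 38, enqueue [none], visited so far: [4, 27, 26, 28, 23, 39, 6, 38]
  queue [15] -> pop 15, enqueue [none], visited so far: [4, 27, 26, 28, 23, 39, 6, 38, 15]
Result: [4, 27, 26, 28, 23, 39, 6, 38, 15]


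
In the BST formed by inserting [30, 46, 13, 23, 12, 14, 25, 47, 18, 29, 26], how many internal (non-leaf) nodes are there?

Tree built from: [30, 46, 13, 23, 12, 14, 25, 47, 18, 29, 26]
Tree (level-order array): [30, 13, 46, 12, 23, None, 47, None, None, 14, 25, None, None, None, 18, None, 29, None, None, 26]
Rule: An internal node has at least one child.
Per-node child counts:
  node 30: 2 child(ren)
  node 13: 2 child(ren)
  node 12: 0 child(ren)
  node 23: 2 child(ren)
  node 14: 1 child(ren)
  node 18: 0 child(ren)
  node 25: 1 child(ren)
  node 29: 1 child(ren)
  node 26: 0 child(ren)
  node 46: 1 child(ren)
  node 47: 0 child(ren)
Matching nodes: [30, 13, 23, 14, 25, 29, 46]
Count of internal (non-leaf) nodes: 7


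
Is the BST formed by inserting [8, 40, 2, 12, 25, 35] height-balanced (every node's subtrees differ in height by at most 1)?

Tree (level-order array): [8, 2, 40, None, None, 12, None, None, 25, None, 35]
Definition: a tree is height-balanced if, at every node, |h(left) - h(right)| <= 1 (empty subtree has height -1).
Bottom-up per-node check:
  node 2: h_left=-1, h_right=-1, diff=0 [OK], height=0
  node 35: h_left=-1, h_right=-1, diff=0 [OK], height=0
  node 25: h_left=-1, h_right=0, diff=1 [OK], height=1
  node 12: h_left=-1, h_right=1, diff=2 [FAIL (|-1-1|=2 > 1)], height=2
  node 40: h_left=2, h_right=-1, diff=3 [FAIL (|2--1|=3 > 1)], height=3
  node 8: h_left=0, h_right=3, diff=3 [FAIL (|0-3|=3 > 1)], height=4
Node 12 violates the condition: |-1 - 1| = 2 > 1.
Result: Not balanced


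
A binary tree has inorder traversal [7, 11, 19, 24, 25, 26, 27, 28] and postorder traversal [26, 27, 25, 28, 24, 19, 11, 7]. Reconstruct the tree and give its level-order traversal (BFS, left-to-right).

Inorder:   [7, 11, 19, 24, 25, 26, 27, 28]
Postorder: [26, 27, 25, 28, 24, 19, 11, 7]
Algorithm: postorder visits root last, so walk postorder right-to-left;
each value is the root of the current inorder slice — split it at that
value, recurse on the right subtree first, then the left.
Recursive splits:
  root=7; inorder splits into left=[], right=[11, 19, 24, 25, 26, 27, 28]
  root=11; inorder splits into left=[], right=[19, 24, 25, 26, 27, 28]
  root=19; inorder splits into left=[], right=[24, 25, 26, 27, 28]
  root=24; inorder splits into left=[], right=[25, 26, 27, 28]
  root=28; inorder splits into left=[25, 26, 27], right=[]
  root=25; inorder splits into left=[], right=[26, 27]
  root=27; inorder splits into left=[26], right=[]
  root=26; inorder splits into left=[], right=[]
Reconstructed level-order: [7, 11, 19, 24, 28, 25, 27, 26]


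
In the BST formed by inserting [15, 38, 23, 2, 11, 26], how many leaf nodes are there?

Tree built from: [15, 38, 23, 2, 11, 26]
Tree (level-order array): [15, 2, 38, None, 11, 23, None, None, None, None, 26]
Rule: A leaf has 0 children.
Per-node child counts:
  node 15: 2 child(ren)
  node 2: 1 child(ren)
  node 11: 0 child(ren)
  node 38: 1 child(ren)
  node 23: 1 child(ren)
  node 26: 0 child(ren)
Matching nodes: [11, 26]
Count of leaf nodes: 2


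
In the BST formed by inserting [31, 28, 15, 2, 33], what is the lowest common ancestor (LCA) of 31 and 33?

Tree insertion order: [31, 28, 15, 2, 33]
Tree (level-order array): [31, 28, 33, 15, None, None, None, 2]
In a BST, the LCA of p=31, q=33 is the first node v on the
root-to-leaf path with p <= v <= q (go left if both < v, right if both > v).
Walk from root:
  at 31: 31 <= 31 <= 33, this is the LCA
LCA = 31


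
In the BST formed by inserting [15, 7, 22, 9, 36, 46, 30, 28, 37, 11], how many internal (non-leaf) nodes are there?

Tree built from: [15, 7, 22, 9, 36, 46, 30, 28, 37, 11]
Tree (level-order array): [15, 7, 22, None, 9, None, 36, None, 11, 30, 46, None, None, 28, None, 37]
Rule: An internal node has at least one child.
Per-node child counts:
  node 15: 2 child(ren)
  node 7: 1 child(ren)
  node 9: 1 child(ren)
  node 11: 0 child(ren)
  node 22: 1 child(ren)
  node 36: 2 child(ren)
  node 30: 1 child(ren)
  node 28: 0 child(ren)
  node 46: 1 child(ren)
  node 37: 0 child(ren)
Matching nodes: [15, 7, 9, 22, 36, 30, 46]
Count of internal (non-leaf) nodes: 7


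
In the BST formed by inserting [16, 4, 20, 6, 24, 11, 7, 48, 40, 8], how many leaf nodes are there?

Tree built from: [16, 4, 20, 6, 24, 11, 7, 48, 40, 8]
Tree (level-order array): [16, 4, 20, None, 6, None, 24, None, 11, None, 48, 7, None, 40, None, None, 8]
Rule: A leaf has 0 children.
Per-node child counts:
  node 16: 2 child(ren)
  node 4: 1 child(ren)
  node 6: 1 child(ren)
  node 11: 1 child(ren)
  node 7: 1 child(ren)
  node 8: 0 child(ren)
  node 20: 1 child(ren)
  node 24: 1 child(ren)
  node 48: 1 child(ren)
  node 40: 0 child(ren)
Matching nodes: [8, 40]
Count of leaf nodes: 2


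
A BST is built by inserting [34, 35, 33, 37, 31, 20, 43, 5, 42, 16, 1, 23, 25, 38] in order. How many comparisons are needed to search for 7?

Search path for 7: 34 -> 33 -> 31 -> 20 -> 5 -> 16
Found: False
Comparisons: 6


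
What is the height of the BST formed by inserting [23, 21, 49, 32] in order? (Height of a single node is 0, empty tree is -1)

Insertion order: [23, 21, 49, 32]
Tree (level-order array): [23, 21, 49, None, None, 32]
Compute height bottom-up (empty subtree = -1):
  height(21) = 1 + max(-1, -1) = 0
  height(32) = 1 + max(-1, -1) = 0
  height(49) = 1 + max(0, -1) = 1
  height(23) = 1 + max(0, 1) = 2
Height = 2


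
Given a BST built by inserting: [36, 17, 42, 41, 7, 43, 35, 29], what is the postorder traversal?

Tree insertion order: [36, 17, 42, 41, 7, 43, 35, 29]
Tree (level-order array): [36, 17, 42, 7, 35, 41, 43, None, None, 29]
Postorder traversal: [7, 29, 35, 17, 41, 43, 42, 36]


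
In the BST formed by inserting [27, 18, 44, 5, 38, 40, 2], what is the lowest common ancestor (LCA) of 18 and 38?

Tree insertion order: [27, 18, 44, 5, 38, 40, 2]
Tree (level-order array): [27, 18, 44, 5, None, 38, None, 2, None, None, 40]
In a BST, the LCA of p=18, q=38 is the first node v on the
root-to-leaf path with p <= v <= q (go left if both < v, right if both > v).
Walk from root:
  at 27: 18 <= 27 <= 38, this is the LCA
LCA = 27


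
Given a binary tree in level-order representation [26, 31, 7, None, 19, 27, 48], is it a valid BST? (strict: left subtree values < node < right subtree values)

Level-order array: [26, 31, 7, None, 19, 27, 48]
Validate using subtree bounds (lo, hi): at each node, require lo < value < hi,
then recurse left with hi=value and right with lo=value.
Preorder trace (stopping at first violation):
  at node 26 with bounds (-inf, +inf): OK
  at node 31 with bounds (-inf, 26): VIOLATION
Node 31 violates its bound: not (-inf < 31 < 26).
Result: Not a valid BST


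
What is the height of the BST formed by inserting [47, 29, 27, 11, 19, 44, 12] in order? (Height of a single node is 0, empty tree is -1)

Insertion order: [47, 29, 27, 11, 19, 44, 12]
Tree (level-order array): [47, 29, None, 27, 44, 11, None, None, None, None, 19, 12]
Compute height bottom-up (empty subtree = -1):
  height(12) = 1 + max(-1, -1) = 0
  height(19) = 1 + max(0, -1) = 1
  height(11) = 1 + max(-1, 1) = 2
  height(27) = 1 + max(2, -1) = 3
  height(44) = 1 + max(-1, -1) = 0
  height(29) = 1 + max(3, 0) = 4
  height(47) = 1 + max(4, -1) = 5
Height = 5


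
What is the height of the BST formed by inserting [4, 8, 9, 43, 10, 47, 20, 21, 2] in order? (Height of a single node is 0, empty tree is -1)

Insertion order: [4, 8, 9, 43, 10, 47, 20, 21, 2]
Tree (level-order array): [4, 2, 8, None, None, None, 9, None, 43, 10, 47, None, 20, None, None, None, 21]
Compute height bottom-up (empty subtree = -1):
  height(2) = 1 + max(-1, -1) = 0
  height(21) = 1 + max(-1, -1) = 0
  height(20) = 1 + max(-1, 0) = 1
  height(10) = 1 + max(-1, 1) = 2
  height(47) = 1 + max(-1, -1) = 0
  height(43) = 1 + max(2, 0) = 3
  height(9) = 1 + max(-1, 3) = 4
  height(8) = 1 + max(-1, 4) = 5
  height(4) = 1 + max(0, 5) = 6
Height = 6


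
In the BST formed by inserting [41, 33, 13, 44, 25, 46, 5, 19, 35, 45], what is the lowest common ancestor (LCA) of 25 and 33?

Tree insertion order: [41, 33, 13, 44, 25, 46, 5, 19, 35, 45]
Tree (level-order array): [41, 33, 44, 13, 35, None, 46, 5, 25, None, None, 45, None, None, None, 19]
In a BST, the LCA of p=25, q=33 is the first node v on the
root-to-leaf path with p <= v <= q (go left if both < v, right if both > v).
Walk from root:
  at 41: both 25 and 33 < 41, go left
  at 33: 25 <= 33 <= 33, this is the LCA
LCA = 33


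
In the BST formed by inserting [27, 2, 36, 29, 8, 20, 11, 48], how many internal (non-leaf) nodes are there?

Tree built from: [27, 2, 36, 29, 8, 20, 11, 48]
Tree (level-order array): [27, 2, 36, None, 8, 29, 48, None, 20, None, None, None, None, 11]
Rule: An internal node has at least one child.
Per-node child counts:
  node 27: 2 child(ren)
  node 2: 1 child(ren)
  node 8: 1 child(ren)
  node 20: 1 child(ren)
  node 11: 0 child(ren)
  node 36: 2 child(ren)
  node 29: 0 child(ren)
  node 48: 0 child(ren)
Matching nodes: [27, 2, 8, 20, 36]
Count of internal (non-leaf) nodes: 5


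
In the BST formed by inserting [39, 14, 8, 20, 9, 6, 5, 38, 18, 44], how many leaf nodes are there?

Tree built from: [39, 14, 8, 20, 9, 6, 5, 38, 18, 44]
Tree (level-order array): [39, 14, 44, 8, 20, None, None, 6, 9, 18, 38, 5]
Rule: A leaf has 0 children.
Per-node child counts:
  node 39: 2 child(ren)
  node 14: 2 child(ren)
  node 8: 2 child(ren)
  node 6: 1 child(ren)
  node 5: 0 child(ren)
  node 9: 0 child(ren)
  node 20: 2 child(ren)
  node 18: 0 child(ren)
  node 38: 0 child(ren)
  node 44: 0 child(ren)
Matching nodes: [5, 9, 18, 38, 44]
Count of leaf nodes: 5


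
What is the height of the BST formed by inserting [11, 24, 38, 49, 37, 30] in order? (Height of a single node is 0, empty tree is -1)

Insertion order: [11, 24, 38, 49, 37, 30]
Tree (level-order array): [11, None, 24, None, 38, 37, 49, 30]
Compute height bottom-up (empty subtree = -1):
  height(30) = 1 + max(-1, -1) = 0
  height(37) = 1 + max(0, -1) = 1
  height(49) = 1 + max(-1, -1) = 0
  height(38) = 1 + max(1, 0) = 2
  height(24) = 1 + max(-1, 2) = 3
  height(11) = 1 + max(-1, 3) = 4
Height = 4


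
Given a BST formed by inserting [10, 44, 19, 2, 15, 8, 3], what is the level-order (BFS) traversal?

Tree insertion order: [10, 44, 19, 2, 15, 8, 3]
Tree (level-order array): [10, 2, 44, None, 8, 19, None, 3, None, 15]
BFS from the root, enqueuing left then right child of each popped node:
  queue [10] -> pop 10, enqueue [2, 44], visited so far: [10]
  queue [2, 44] -> pop 2, enqueue [8], visited so far: [10, 2]
  queue [44, 8] -> pop 44, enqueue [19], visited so far: [10, 2, 44]
  queue [8, 19] -> pop 8, enqueue [3], visited so far: [10, 2, 44, 8]
  queue [19, 3] -> pop 19, enqueue [15], visited so far: [10, 2, 44, 8, 19]
  queue [3, 15] -> pop 3, enqueue [none], visited so far: [10, 2, 44, 8, 19, 3]
  queue [15] -> pop 15, enqueue [none], visited so far: [10, 2, 44, 8, 19, 3, 15]
Result: [10, 2, 44, 8, 19, 3, 15]


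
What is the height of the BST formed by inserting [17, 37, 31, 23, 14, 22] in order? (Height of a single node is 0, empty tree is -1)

Insertion order: [17, 37, 31, 23, 14, 22]
Tree (level-order array): [17, 14, 37, None, None, 31, None, 23, None, 22]
Compute height bottom-up (empty subtree = -1):
  height(14) = 1 + max(-1, -1) = 0
  height(22) = 1 + max(-1, -1) = 0
  height(23) = 1 + max(0, -1) = 1
  height(31) = 1 + max(1, -1) = 2
  height(37) = 1 + max(2, -1) = 3
  height(17) = 1 + max(0, 3) = 4
Height = 4


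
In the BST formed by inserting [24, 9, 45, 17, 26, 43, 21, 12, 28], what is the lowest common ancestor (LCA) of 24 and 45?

Tree insertion order: [24, 9, 45, 17, 26, 43, 21, 12, 28]
Tree (level-order array): [24, 9, 45, None, 17, 26, None, 12, 21, None, 43, None, None, None, None, 28]
In a BST, the LCA of p=24, q=45 is the first node v on the
root-to-leaf path with p <= v <= q (go left if both < v, right if both > v).
Walk from root:
  at 24: 24 <= 24 <= 45, this is the LCA
LCA = 24


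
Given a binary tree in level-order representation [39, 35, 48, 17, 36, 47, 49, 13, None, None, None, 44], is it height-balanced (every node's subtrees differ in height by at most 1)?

Tree (level-order array): [39, 35, 48, 17, 36, 47, 49, 13, None, None, None, 44]
Definition: a tree is height-balanced if, at every node, |h(left) - h(right)| <= 1 (empty subtree has height -1).
Bottom-up per-node check:
  node 13: h_left=-1, h_right=-1, diff=0 [OK], height=0
  node 17: h_left=0, h_right=-1, diff=1 [OK], height=1
  node 36: h_left=-1, h_right=-1, diff=0 [OK], height=0
  node 35: h_left=1, h_right=0, diff=1 [OK], height=2
  node 44: h_left=-1, h_right=-1, diff=0 [OK], height=0
  node 47: h_left=0, h_right=-1, diff=1 [OK], height=1
  node 49: h_left=-1, h_right=-1, diff=0 [OK], height=0
  node 48: h_left=1, h_right=0, diff=1 [OK], height=2
  node 39: h_left=2, h_right=2, diff=0 [OK], height=3
All nodes satisfy the balance condition.
Result: Balanced


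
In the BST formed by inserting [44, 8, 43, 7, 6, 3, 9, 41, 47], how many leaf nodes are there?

Tree built from: [44, 8, 43, 7, 6, 3, 9, 41, 47]
Tree (level-order array): [44, 8, 47, 7, 43, None, None, 6, None, 9, None, 3, None, None, 41]
Rule: A leaf has 0 children.
Per-node child counts:
  node 44: 2 child(ren)
  node 8: 2 child(ren)
  node 7: 1 child(ren)
  node 6: 1 child(ren)
  node 3: 0 child(ren)
  node 43: 1 child(ren)
  node 9: 1 child(ren)
  node 41: 0 child(ren)
  node 47: 0 child(ren)
Matching nodes: [3, 41, 47]
Count of leaf nodes: 3


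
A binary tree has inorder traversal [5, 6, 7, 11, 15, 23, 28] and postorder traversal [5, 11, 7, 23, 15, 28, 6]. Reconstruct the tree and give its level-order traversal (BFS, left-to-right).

Inorder:   [5, 6, 7, 11, 15, 23, 28]
Postorder: [5, 11, 7, 23, 15, 28, 6]
Algorithm: postorder visits root last, so walk postorder right-to-left;
each value is the root of the current inorder slice — split it at that
value, recurse on the right subtree first, then the left.
Recursive splits:
  root=6; inorder splits into left=[5], right=[7, 11, 15, 23, 28]
  root=28; inorder splits into left=[7, 11, 15, 23], right=[]
  root=15; inorder splits into left=[7, 11], right=[23]
  root=23; inorder splits into left=[], right=[]
  root=7; inorder splits into left=[], right=[11]
  root=11; inorder splits into left=[], right=[]
  root=5; inorder splits into left=[], right=[]
Reconstructed level-order: [6, 5, 28, 15, 7, 23, 11]


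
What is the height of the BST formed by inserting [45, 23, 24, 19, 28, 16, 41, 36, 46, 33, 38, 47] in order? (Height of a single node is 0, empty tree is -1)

Insertion order: [45, 23, 24, 19, 28, 16, 41, 36, 46, 33, 38, 47]
Tree (level-order array): [45, 23, 46, 19, 24, None, 47, 16, None, None, 28, None, None, None, None, None, 41, 36, None, 33, 38]
Compute height bottom-up (empty subtree = -1):
  height(16) = 1 + max(-1, -1) = 0
  height(19) = 1 + max(0, -1) = 1
  height(33) = 1 + max(-1, -1) = 0
  height(38) = 1 + max(-1, -1) = 0
  height(36) = 1 + max(0, 0) = 1
  height(41) = 1 + max(1, -1) = 2
  height(28) = 1 + max(-1, 2) = 3
  height(24) = 1 + max(-1, 3) = 4
  height(23) = 1 + max(1, 4) = 5
  height(47) = 1 + max(-1, -1) = 0
  height(46) = 1 + max(-1, 0) = 1
  height(45) = 1 + max(5, 1) = 6
Height = 6


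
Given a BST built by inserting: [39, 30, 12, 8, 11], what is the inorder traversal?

Tree insertion order: [39, 30, 12, 8, 11]
Tree (level-order array): [39, 30, None, 12, None, 8, None, None, 11]
Inorder traversal: [8, 11, 12, 30, 39]


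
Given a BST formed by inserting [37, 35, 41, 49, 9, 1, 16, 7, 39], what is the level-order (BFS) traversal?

Tree insertion order: [37, 35, 41, 49, 9, 1, 16, 7, 39]
Tree (level-order array): [37, 35, 41, 9, None, 39, 49, 1, 16, None, None, None, None, None, 7]
BFS from the root, enqueuing left then right child of each popped node:
  queue [37] -> pop 37, enqueue [35, 41], visited so far: [37]
  queue [35, 41] -> pop 35, enqueue [9], visited so far: [37, 35]
  queue [41, 9] -> pop 41, enqueue [39, 49], visited so far: [37, 35, 41]
  queue [9, 39, 49] -> pop 9, enqueue [1, 16], visited so far: [37, 35, 41, 9]
  queue [39, 49, 1, 16] -> pop 39, enqueue [none], visited so far: [37, 35, 41, 9, 39]
  queue [49, 1, 16] -> pop 49, enqueue [none], visited so far: [37, 35, 41, 9, 39, 49]
  queue [1, 16] -> pop 1, enqueue [7], visited so far: [37, 35, 41, 9, 39, 49, 1]
  queue [16, 7] -> pop 16, enqueue [none], visited so far: [37, 35, 41, 9, 39, 49, 1, 16]
  queue [7] -> pop 7, enqueue [none], visited so far: [37, 35, 41, 9, 39, 49, 1, 16, 7]
Result: [37, 35, 41, 9, 39, 49, 1, 16, 7]


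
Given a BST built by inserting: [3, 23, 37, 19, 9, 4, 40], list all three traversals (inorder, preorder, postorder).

Tree insertion order: [3, 23, 37, 19, 9, 4, 40]
Tree (level-order array): [3, None, 23, 19, 37, 9, None, None, 40, 4]
Inorder (L, root, R): [3, 4, 9, 19, 23, 37, 40]
Preorder (root, L, R): [3, 23, 19, 9, 4, 37, 40]
Postorder (L, R, root): [4, 9, 19, 40, 37, 23, 3]


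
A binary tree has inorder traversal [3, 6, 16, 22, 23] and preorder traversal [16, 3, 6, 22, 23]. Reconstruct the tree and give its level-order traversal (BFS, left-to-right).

Inorder:  [3, 6, 16, 22, 23]
Preorder: [16, 3, 6, 22, 23]
Algorithm: preorder visits root first, so consume preorder in order;
for each root, split the current inorder slice at that value into
left-subtree inorder and right-subtree inorder, then recurse.
Recursive splits:
  root=16; inorder splits into left=[3, 6], right=[22, 23]
  root=3; inorder splits into left=[], right=[6]
  root=6; inorder splits into left=[], right=[]
  root=22; inorder splits into left=[], right=[23]
  root=23; inorder splits into left=[], right=[]
Reconstructed level-order: [16, 3, 22, 6, 23]


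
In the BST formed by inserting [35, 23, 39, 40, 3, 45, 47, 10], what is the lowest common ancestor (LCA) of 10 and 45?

Tree insertion order: [35, 23, 39, 40, 3, 45, 47, 10]
Tree (level-order array): [35, 23, 39, 3, None, None, 40, None, 10, None, 45, None, None, None, 47]
In a BST, the LCA of p=10, q=45 is the first node v on the
root-to-leaf path with p <= v <= q (go left if both < v, right if both > v).
Walk from root:
  at 35: 10 <= 35 <= 45, this is the LCA
LCA = 35


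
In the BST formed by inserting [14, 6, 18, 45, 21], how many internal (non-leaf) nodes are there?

Tree built from: [14, 6, 18, 45, 21]
Tree (level-order array): [14, 6, 18, None, None, None, 45, 21]
Rule: An internal node has at least one child.
Per-node child counts:
  node 14: 2 child(ren)
  node 6: 0 child(ren)
  node 18: 1 child(ren)
  node 45: 1 child(ren)
  node 21: 0 child(ren)
Matching nodes: [14, 18, 45]
Count of internal (non-leaf) nodes: 3


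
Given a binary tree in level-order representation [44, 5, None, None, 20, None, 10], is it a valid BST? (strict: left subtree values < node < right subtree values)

Level-order array: [44, 5, None, None, 20, None, 10]
Validate using subtree bounds (lo, hi): at each node, require lo < value < hi,
then recurse left with hi=value and right with lo=value.
Preorder trace (stopping at first violation):
  at node 44 with bounds (-inf, +inf): OK
  at node 5 with bounds (-inf, 44): OK
  at node 20 with bounds (5, 44): OK
  at node 10 with bounds (20, 44): VIOLATION
Node 10 violates its bound: not (20 < 10 < 44).
Result: Not a valid BST


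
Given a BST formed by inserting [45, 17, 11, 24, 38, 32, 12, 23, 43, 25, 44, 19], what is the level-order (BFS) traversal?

Tree insertion order: [45, 17, 11, 24, 38, 32, 12, 23, 43, 25, 44, 19]
Tree (level-order array): [45, 17, None, 11, 24, None, 12, 23, 38, None, None, 19, None, 32, 43, None, None, 25, None, None, 44]
BFS from the root, enqueuing left then right child of each popped node:
  queue [45] -> pop 45, enqueue [17], visited so far: [45]
  queue [17] -> pop 17, enqueue [11, 24], visited so far: [45, 17]
  queue [11, 24] -> pop 11, enqueue [12], visited so far: [45, 17, 11]
  queue [24, 12] -> pop 24, enqueue [23, 38], visited so far: [45, 17, 11, 24]
  queue [12, 23, 38] -> pop 12, enqueue [none], visited so far: [45, 17, 11, 24, 12]
  queue [23, 38] -> pop 23, enqueue [19], visited so far: [45, 17, 11, 24, 12, 23]
  queue [38, 19] -> pop 38, enqueue [32, 43], visited so far: [45, 17, 11, 24, 12, 23, 38]
  queue [19, 32, 43] -> pop 19, enqueue [none], visited so far: [45, 17, 11, 24, 12, 23, 38, 19]
  queue [32, 43] -> pop 32, enqueue [25], visited so far: [45, 17, 11, 24, 12, 23, 38, 19, 32]
  queue [43, 25] -> pop 43, enqueue [44], visited so far: [45, 17, 11, 24, 12, 23, 38, 19, 32, 43]
  queue [25, 44] -> pop 25, enqueue [none], visited so far: [45, 17, 11, 24, 12, 23, 38, 19, 32, 43, 25]
  queue [44] -> pop 44, enqueue [none], visited so far: [45, 17, 11, 24, 12, 23, 38, 19, 32, 43, 25, 44]
Result: [45, 17, 11, 24, 12, 23, 38, 19, 32, 43, 25, 44]


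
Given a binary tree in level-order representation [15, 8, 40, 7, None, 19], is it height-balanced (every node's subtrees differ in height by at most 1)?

Tree (level-order array): [15, 8, 40, 7, None, 19]
Definition: a tree is height-balanced if, at every node, |h(left) - h(right)| <= 1 (empty subtree has height -1).
Bottom-up per-node check:
  node 7: h_left=-1, h_right=-1, diff=0 [OK], height=0
  node 8: h_left=0, h_right=-1, diff=1 [OK], height=1
  node 19: h_left=-1, h_right=-1, diff=0 [OK], height=0
  node 40: h_left=0, h_right=-1, diff=1 [OK], height=1
  node 15: h_left=1, h_right=1, diff=0 [OK], height=2
All nodes satisfy the balance condition.
Result: Balanced


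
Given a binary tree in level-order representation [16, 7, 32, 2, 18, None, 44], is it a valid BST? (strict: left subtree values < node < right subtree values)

Level-order array: [16, 7, 32, 2, 18, None, 44]
Validate using subtree bounds (lo, hi): at each node, require lo < value < hi,
then recurse left with hi=value and right with lo=value.
Preorder trace (stopping at first violation):
  at node 16 with bounds (-inf, +inf): OK
  at node 7 with bounds (-inf, 16): OK
  at node 2 with bounds (-inf, 7): OK
  at node 18 with bounds (7, 16): VIOLATION
Node 18 violates its bound: not (7 < 18 < 16).
Result: Not a valid BST


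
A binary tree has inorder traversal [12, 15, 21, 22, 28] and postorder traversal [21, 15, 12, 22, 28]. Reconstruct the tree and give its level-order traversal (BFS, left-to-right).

Inorder:   [12, 15, 21, 22, 28]
Postorder: [21, 15, 12, 22, 28]
Algorithm: postorder visits root last, so walk postorder right-to-left;
each value is the root of the current inorder slice — split it at that
value, recurse on the right subtree first, then the left.
Recursive splits:
  root=28; inorder splits into left=[12, 15, 21, 22], right=[]
  root=22; inorder splits into left=[12, 15, 21], right=[]
  root=12; inorder splits into left=[], right=[15, 21]
  root=15; inorder splits into left=[], right=[21]
  root=21; inorder splits into left=[], right=[]
Reconstructed level-order: [28, 22, 12, 15, 21]


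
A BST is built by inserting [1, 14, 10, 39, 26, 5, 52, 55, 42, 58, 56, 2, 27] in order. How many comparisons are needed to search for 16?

Search path for 16: 1 -> 14 -> 39 -> 26
Found: False
Comparisons: 4


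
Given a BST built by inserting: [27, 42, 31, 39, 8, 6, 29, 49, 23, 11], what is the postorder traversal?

Tree insertion order: [27, 42, 31, 39, 8, 6, 29, 49, 23, 11]
Tree (level-order array): [27, 8, 42, 6, 23, 31, 49, None, None, 11, None, 29, 39]
Postorder traversal: [6, 11, 23, 8, 29, 39, 31, 49, 42, 27]


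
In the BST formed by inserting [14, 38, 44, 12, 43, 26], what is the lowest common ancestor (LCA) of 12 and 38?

Tree insertion order: [14, 38, 44, 12, 43, 26]
Tree (level-order array): [14, 12, 38, None, None, 26, 44, None, None, 43]
In a BST, the LCA of p=12, q=38 is the first node v on the
root-to-leaf path with p <= v <= q (go left if both < v, right if both > v).
Walk from root:
  at 14: 12 <= 14 <= 38, this is the LCA
LCA = 14


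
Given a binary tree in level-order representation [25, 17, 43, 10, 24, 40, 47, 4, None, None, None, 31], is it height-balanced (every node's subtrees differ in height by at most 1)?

Tree (level-order array): [25, 17, 43, 10, 24, 40, 47, 4, None, None, None, 31]
Definition: a tree is height-balanced if, at every node, |h(left) - h(right)| <= 1 (empty subtree has height -1).
Bottom-up per-node check:
  node 4: h_left=-1, h_right=-1, diff=0 [OK], height=0
  node 10: h_left=0, h_right=-1, diff=1 [OK], height=1
  node 24: h_left=-1, h_right=-1, diff=0 [OK], height=0
  node 17: h_left=1, h_right=0, diff=1 [OK], height=2
  node 31: h_left=-1, h_right=-1, diff=0 [OK], height=0
  node 40: h_left=0, h_right=-1, diff=1 [OK], height=1
  node 47: h_left=-1, h_right=-1, diff=0 [OK], height=0
  node 43: h_left=1, h_right=0, diff=1 [OK], height=2
  node 25: h_left=2, h_right=2, diff=0 [OK], height=3
All nodes satisfy the balance condition.
Result: Balanced


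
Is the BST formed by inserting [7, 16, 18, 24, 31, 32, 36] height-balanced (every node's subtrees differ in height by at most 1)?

Tree (level-order array): [7, None, 16, None, 18, None, 24, None, 31, None, 32, None, 36]
Definition: a tree is height-balanced if, at every node, |h(left) - h(right)| <= 1 (empty subtree has height -1).
Bottom-up per-node check:
  node 36: h_left=-1, h_right=-1, diff=0 [OK], height=0
  node 32: h_left=-1, h_right=0, diff=1 [OK], height=1
  node 31: h_left=-1, h_right=1, diff=2 [FAIL (|-1-1|=2 > 1)], height=2
  node 24: h_left=-1, h_right=2, diff=3 [FAIL (|-1-2|=3 > 1)], height=3
  node 18: h_left=-1, h_right=3, diff=4 [FAIL (|-1-3|=4 > 1)], height=4
  node 16: h_left=-1, h_right=4, diff=5 [FAIL (|-1-4|=5 > 1)], height=5
  node 7: h_left=-1, h_right=5, diff=6 [FAIL (|-1-5|=6 > 1)], height=6
Node 31 violates the condition: |-1 - 1| = 2 > 1.
Result: Not balanced


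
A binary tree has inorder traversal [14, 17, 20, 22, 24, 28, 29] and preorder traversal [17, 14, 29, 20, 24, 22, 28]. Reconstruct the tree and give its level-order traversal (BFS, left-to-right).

Inorder:  [14, 17, 20, 22, 24, 28, 29]
Preorder: [17, 14, 29, 20, 24, 22, 28]
Algorithm: preorder visits root first, so consume preorder in order;
for each root, split the current inorder slice at that value into
left-subtree inorder and right-subtree inorder, then recurse.
Recursive splits:
  root=17; inorder splits into left=[14], right=[20, 22, 24, 28, 29]
  root=14; inorder splits into left=[], right=[]
  root=29; inorder splits into left=[20, 22, 24, 28], right=[]
  root=20; inorder splits into left=[], right=[22, 24, 28]
  root=24; inorder splits into left=[22], right=[28]
  root=22; inorder splits into left=[], right=[]
  root=28; inorder splits into left=[], right=[]
Reconstructed level-order: [17, 14, 29, 20, 24, 22, 28]


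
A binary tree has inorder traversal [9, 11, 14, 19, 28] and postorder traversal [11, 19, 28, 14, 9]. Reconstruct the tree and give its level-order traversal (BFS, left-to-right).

Inorder:   [9, 11, 14, 19, 28]
Postorder: [11, 19, 28, 14, 9]
Algorithm: postorder visits root last, so walk postorder right-to-left;
each value is the root of the current inorder slice — split it at that
value, recurse on the right subtree first, then the left.
Recursive splits:
  root=9; inorder splits into left=[], right=[11, 14, 19, 28]
  root=14; inorder splits into left=[11], right=[19, 28]
  root=28; inorder splits into left=[19], right=[]
  root=19; inorder splits into left=[], right=[]
  root=11; inorder splits into left=[], right=[]
Reconstructed level-order: [9, 14, 11, 28, 19]


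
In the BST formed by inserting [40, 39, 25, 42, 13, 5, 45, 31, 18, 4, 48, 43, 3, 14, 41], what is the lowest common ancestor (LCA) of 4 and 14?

Tree insertion order: [40, 39, 25, 42, 13, 5, 45, 31, 18, 4, 48, 43, 3, 14, 41]
Tree (level-order array): [40, 39, 42, 25, None, 41, 45, 13, 31, None, None, 43, 48, 5, 18, None, None, None, None, None, None, 4, None, 14, None, 3]
In a BST, the LCA of p=4, q=14 is the first node v on the
root-to-leaf path with p <= v <= q (go left if both < v, right if both > v).
Walk from root:
  at 40: both 4 and 14 < 40, go left
  at 39: both 4 and 14 < 39, go left
  at 25: both 4 and 14 < 25, go left
  at 13: 4 <= 13 <= 14, this is the LCA
LCA = 13


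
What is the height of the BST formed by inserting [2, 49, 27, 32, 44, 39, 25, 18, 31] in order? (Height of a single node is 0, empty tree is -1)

Insertion order: [2, 49, 27, 32, 44, 39, 25, 18, 31]
Tree (level-order array): [2, None, 49, 27, None, 25, 32, 18, None, 31, 44, None, None, None, None, 39]
Compute height bottom-up (empty subtree = -1):
  height(18) = 1 + max(-1, -1) = 0
  height(25) = 1 + max(0, -1) = 1
  height(31) = 1 + max(-1, -1) = 0
  height(39) = 1 + max(-1, -1) = 0
  height(44) = 1 + max(0, -1) = 1
  height(32) = 1 + max(0, 1) = 2
  height(27) = 1 + max(1, 2) = 3
  height(49) = 1 + max(3, -1) = 4
  height(2) = 1 + max(-1, 4) = 5
Height = 5


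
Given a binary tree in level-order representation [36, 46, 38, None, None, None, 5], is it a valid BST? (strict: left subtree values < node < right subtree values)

Level-order array: [36, 46, 38, None, None, None, 5]
Validate using subtree bounds (lo, hi): at each node, require lo < value < hi,
then recurse left with hi=value and right with lo=value.
Preorder trace (stopping at first violation):
  at node 36 with bounds (-inf, +inf): OK
  at node 46 with bounds (-inf, 36): VIOLATION
Node 46 violates its bound: not (-inf < 46 < 36).
Result: Not a valid BST


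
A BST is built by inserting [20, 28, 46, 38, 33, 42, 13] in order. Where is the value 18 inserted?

Starting tree (level order): [20, 13, 28, None, None, None, 46, 38, None, 33, 42]
Insertion path: 20 -> 13
Result: insert 18 as right child of 13
Final tree (level order): [20, 13, 28, None, 18, None, 46, None, None, 38, None, 33, 42]


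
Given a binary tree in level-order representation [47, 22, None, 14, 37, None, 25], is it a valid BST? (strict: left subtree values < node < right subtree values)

Level-order array: [47, 22, None, 14, 37, None, 25]
Validate using subtree bounds (lo, hi): at each node, require lo < value < hi,
then recurse left with hi=value and right with lo=value.
Preorder trace (stopping at first violation):
  at node 47 with bounds (-inf, +inf): OK
  at node 22 with bounds (-inf, 47): OK
  at node 14 with bounds (-inf, 22): OK
  at node 25 with bounds (14, 22): VIOLATION
Node 25 violates its bound: not (14 < 25 < 22).
Result: Not a valid BST


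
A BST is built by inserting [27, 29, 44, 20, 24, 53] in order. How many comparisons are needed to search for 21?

Search path for 21: 27 -> 20 -> 24
Found: False
Comparisons: 3


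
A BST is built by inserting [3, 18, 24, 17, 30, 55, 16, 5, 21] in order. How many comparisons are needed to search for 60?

Search path for 60: 3 -> 18 -> 24 -> 30 -> 55
Found: False
Comparisons: 5
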